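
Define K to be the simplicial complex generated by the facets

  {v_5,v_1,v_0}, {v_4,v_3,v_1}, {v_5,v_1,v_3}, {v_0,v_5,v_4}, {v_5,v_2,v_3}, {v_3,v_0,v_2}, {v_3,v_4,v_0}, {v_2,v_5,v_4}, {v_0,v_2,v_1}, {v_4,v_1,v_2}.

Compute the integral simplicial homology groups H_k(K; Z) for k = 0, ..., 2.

We work with the vertex ordering v_0 < v_1 < v_2 < v_3 < v_4 < v_5. The simplices of K, each written with vertices in increasing order, are:

  0-simplices (6): [v_0], [v_1], [v_2], [v_3], [v_4], [v_5]
  1-simplices (15): (15 of them)
  2-simplices (10): [v_0,v_1,v_2], [v_0,v_1,v_5], [v_0,v_2,v_3], [v_0,v_3,v_4], [v_0,v_4,v_5], [v_1,v_2,v_4], [v_1,v_3,v_4], [v_1,v_3,v_5], [v_2,v_3,v_5], [v_2,v_4,v_5]

Hence C_0 ≅ Z^6, C_1 ≅ Z^15, C_2 ≅ Z^10.

Boundary ∂_1: C_1 → C_0 sends each edge [p,q] (with p < q) to q − p. For instance
  ∂[v_3,v_4] = [v_4] − [v_3].
As a 6×15 matrix over Z this has rank 5, with invariant factors (1,1,1,1,1).

∂_2: C_2 → C_1 sends each 2-simplex [p,q,r] to [q,r] − [p,r] + [p,q]. For instance
  ∂[v_0,v_2,v_3] = [v_2,v_3] − [v_0,v_3] + [v_0,v_2],
  ∂[v_0,v_1,v_2] = [v_1,v_2] − [v_0,v_2] + [v_0,v_1].
This gives a 15×10 integer matrix of rank 10; reducing to Smith normal form yields diagonal entries (1,1,1,1,1,1,1,1,1,2).

Computing H_k = (kernel of ∂_k) / (image of ∂_{k+1}):

  H_0: rank C_0 − rank ∂_1 = 6 − 5 = 1, and the invariant factors of ∂_1 are all 1, so H_0 ≅ Z.
  H_1: rank ker ∂_1 − rank ∂_2 = (15 − 5) − 10 = 0, and ∂_2 has invariant factor 2 > 1, so H_1 ≅ Z/2.
  H_2: rank ker ∂_2 − rank ∂_3 = (10 − 10) − 0 = 0, and there is no ∂_3, so H_2 ≅ 0.

As a check, the Euler characteristic is 6 − 15 + 10 = 1, which agrees with 1 − 0 + 0 = 1.

H_0 ≅ Z,  H_1 ≅ Z/2,  H_2 = 0.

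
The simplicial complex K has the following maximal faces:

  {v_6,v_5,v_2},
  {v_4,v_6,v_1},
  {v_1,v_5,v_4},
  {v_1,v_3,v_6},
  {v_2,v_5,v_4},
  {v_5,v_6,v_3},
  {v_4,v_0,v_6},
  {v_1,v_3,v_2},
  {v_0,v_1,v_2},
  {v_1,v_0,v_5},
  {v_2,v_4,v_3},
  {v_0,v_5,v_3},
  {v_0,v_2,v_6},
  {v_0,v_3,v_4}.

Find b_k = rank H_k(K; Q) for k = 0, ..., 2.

b_0 = 1, b_1 = 2, b_2 = 1.

Order the vertices as v_0 < v_1 < v_2 < v_3 < v_4 < v_5 < v_6. Listing each simplex with vertices in this order, K has dimension 2 with simplices:

  0-simplices (7): [v_0], [v_1], [v_2], [v_3], [v_4], [v_5], [v_6]
  1-simplices (21): (21 of them)
  2-simplices (14): (14 of them)

so the chain groups are C_0 ≅ Z^7, C_1 ≅ Z^21, C_2 ≅ Z^14.

∂_1: C_1 → C_0 is given by ∂[p,q] = [q] − [p].
This gives a 7×21 integer matrix of rank 6; reducing to Smith normal form yields diagonal entries (1,1,1,1,1,1).

Boundary ∂_2: C_2 → C_1 acts by ∂[p,q,r] = [q,r] − [p,r] + [p,q]. For instance
  ∂[v_2,v_3,v_4] = [v_3,v_4] − [v_2,v_4] + [v_2,v_3],
  ∂[v_1,v_3,v_6] = [v_3,v_6] − [v_1,v_6] + [v_1,v_3].
This gives a 21×14 integer matrix of rank 13; reducing to Smith normal form yields diagonal entries (1,1,1,1,1,1,1,1,1,1,1,1,1).

Now H_k = ker ∂_k / im ∂_{k+1}, so:

  H_0: rank C_0 − rank ∂_1 = 7 − 6 = 1, and the invariant factors of ∂_1 are all 1, so H_0 = Z.
  H_1: rank ker ∂_1 − rank ∂_2 = (21 − 6) − 13 = 2, and the invariant factors of ∂_2 are all 1, so H_1 = Z^2.
  H_2: rank ker ∂_2 − rank ∂_3 = (14 − 13) − 0 = 1, and there is no ∂_3, so H_2 = Z.

As a check, the Euler characteristic is 7 − 21 + 14 = 0, which agrees with 1 − 2 + 1 = 0.
(K is a triangulation of the torus T^2.)

Hence the Betti numbers are b_0 = 1, b_1 = 2, b_2 = 1.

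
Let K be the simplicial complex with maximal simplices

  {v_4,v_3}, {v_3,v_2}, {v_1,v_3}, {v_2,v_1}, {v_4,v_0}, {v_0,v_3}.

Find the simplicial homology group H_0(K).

We work with the vertex ordering v_0 < v_1 < v_2 < v_3 < v_4. The simplices of K, each written with vertices in increasing order, are:

  0-simplices (5): [v_0], [v_1], [v_2], [v_3], [v_4]
  1-simplices (6): [v_0,v_3], [v_0,v_4], [v_1,v_2], [v_1,v_3], [v_2,v_3], [v_3,v_4]

so the chain groups are C_0 ≅ Z^5, C_1 ≅ Z^6.

∂_1: C_1 → C_0 is given by ∂[p,q] = [q] − [p]. For instance
  ∂[v_1,v_2] = [v_2] − [v_1].
As a 5×6 matrix over Z this has rank 4, with invariant factors (1,1,1,1).

Reading off H_k = ker ∂_k / im ∂_{k+1}:

  H_0: rank C_0 − rank ∂_1 = 5 − 4 = 1, and the invariant factors of ∂_1 are all 1, so H_0 = Z.

(K is a triangulation of a wedge of 2 circles.)

H_0 = Z.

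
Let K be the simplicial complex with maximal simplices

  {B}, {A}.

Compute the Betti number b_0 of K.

K has 2 vertices.
rank ∂_0 = 0, rank ∂_1 = 0 ⇒ b_0 = 2 − 0 − 0 = 2. So H_0 = Z^2.

b_0 = 2.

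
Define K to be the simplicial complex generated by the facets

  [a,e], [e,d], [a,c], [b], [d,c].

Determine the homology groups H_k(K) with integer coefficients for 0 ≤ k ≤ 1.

We work with the vertex ordering a < b < c < d < e. The simplices of K, each written with vertices in increasing order, are:

  0-simplices (5): a, b, c, d, e
  1-simplices (4): ac, ae, cd, de

giving chain groups C_0 ≅ Z^5, C_1 ≅ Z^4.

Boundary ∂_1: C_1 → C_0 maps an edge to its endpoints' difference, ∂[p,q] = q − p. For instance
  ∂cd = d − c.
This gives a 5×4 integer matrix of rank 3; reducing to Smith normal form yields diagonal entries (1,1,1).

From H_k ≅ ker(∂_k) / im(∂_{k+1}) we obtain:

  H_0: rank C_0 − rank ∂_1 = 5 − 3 = 2, and the invariant factors of ∂_1 are all 1, so H_0 = Z^2.
  H_1: rank ker ∂_1 − rank ∂_2 = (4 − 3) − 0 = 1, and there is no ∂_2, so H_1 = Z.

As a check, the Euler characteristic is 5 − 4 = 1, which agrees with 2 − 1 = 1.

H_0 ≅ Z^2,  H_1 ≅ Z.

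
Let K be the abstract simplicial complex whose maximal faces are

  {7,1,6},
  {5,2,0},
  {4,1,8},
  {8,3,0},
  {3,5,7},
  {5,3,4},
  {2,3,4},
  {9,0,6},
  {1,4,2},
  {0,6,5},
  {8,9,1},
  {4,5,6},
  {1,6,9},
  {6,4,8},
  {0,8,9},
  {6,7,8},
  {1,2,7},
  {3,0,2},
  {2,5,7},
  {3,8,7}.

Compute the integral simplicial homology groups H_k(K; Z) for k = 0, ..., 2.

H_0 = Z,  H_1 = Z ⊕ Z/2,  H_2 = 0.

Order the vertices as 0 < 1 < 2 < 3 < 4 < 5 < 6 < 7 < 8 < 9. Listing each simplex with vertices in this order, K has dimension 2 with simplices:

  0-simplices (10): [0], [1], [2], [3], [4], [5], [6], [7], [8], [9]
  1-simplices (30): (30 of them)
  2-simplices (20): (20 of them)

Hence C_0 ≅ Z^10, C_1 ≅ Z^30, C_2 ≅ Z^20.

∂_1: C_1 → C_0 maps an edge to its endpoints' difference, ∂[p,q] = q − p. For instance
  ∂[0,8] = [8] − [0].
The 10×30 boundary matrix has rank 9 and Smith normal form diag(1,1,1,1,1,1,1,1,1).

∂_2: C_2 → C_1 sends each 2-simplex [p,q,r] to [q,r] − [p,r] + [p,q]. For instance
  ∂[0,3,8] = [3,8] − [0,8] + [0,3],
  ∂[3,7,8] = [7,8] − [3,8] + [3,7].
As a 30×20 matrix over Z this has rank 20, with invariant factors (1,1,1,1,1,1,1,1,1,1,1,1,1,1,1,1,1,1,1,2).

Now H_k = ker ∂_k / im ∂_{k+1}, so:

  H_0: rank C_0 − rank ∂_1 = 10 − 9 = 1, and the invariant factors of ∂_1 are all 1, so H_0 = Z.
  H_1: rank ker ∂_1 − rank ∂_2 = (30 − 9) − 20 = 1, and ∂_2 has invariant factor 2 > 1, so H_1 = Z ⊕ Z/2.
  H_2: rank ker ∂_2 − rank ∂_3 = (20 − 20) − 0 = 0, and there is no ∂_3, so H_2 = 0.

As a check, the Euler characteristic is 10 − 30 + 20 = 0, which agrees with 1 − 1 + 0 = 0.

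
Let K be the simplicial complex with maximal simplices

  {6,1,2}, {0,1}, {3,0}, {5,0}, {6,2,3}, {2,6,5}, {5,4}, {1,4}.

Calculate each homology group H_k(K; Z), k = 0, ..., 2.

Fix the vertex order 0 < 1 < 2 < 3 < 4 < 5 < 6 and write every simplex with vertices in increasing order. Then dim K = 2 and the simplices of K are:

  0-simplices (7): [0], [1], [2], [3], [4], [5], [6]
  1-simplices (12): [0,1], [0,3], [0,5], [1,2], [1,4], [1,6], [2,3], [2,5], [2,6], [3,6], [4,5], [5,6]
  2-simplices (3): [1,2,6], [2,3,6], [2,5,6]

so the chain groups are C_0 ≅ Z^7, C_1 ≅ Z^12, C_2 ≅ Z^3.

Boundary ∂_1: C_1 → C_0 sends each edge [p,q] (with p < q) to q − p.
This gives a 7×12 integer matrix of rank 6; reducing to Smith normal form yields diagonal entries (1,1,1,1,1,1).

Boundary ∂_2: C_2 → C_1 acts by ∂[p,q,r] = [q,r] − [p,r] + [p,q]. For instance
  ∂[2,3,6] = [3,6] − [2,6] + [2,3],
  ∂[1,2,6] = [2,6] − [1,6] + [1,2].
As a 12×3 matrix over Z this has rank 3, with invariant factors (1,1,1).

Reading off H_k = ker ∂_k / im ∂_{k+1}:

  H_0: rank C_0 − rank ∂_1 = 7 − 6 = 1, and the invariant factors of ∂_1 are all 1, so H_0 ≅ Z.
  H_1: rank ker ∂_1 − rank ∂_2 = (12 − 6) − 3 = 3, and the invariant factors of ∂_2 are all 1, so H_1 ≅ Z^3.
  H_2: rank ker ∂_2 − rank ∂_3 = (3 − 3) − 0 = 0, and there is no ∂_3, so H_2 ≅ 0.

As a check, the Euler characteristic is 7 − 12 + 3 = -2, which agrees with 1 − 3 + 0 = -2.

H_0 = Z,  H_1 = Z^3,  H_2 = 0.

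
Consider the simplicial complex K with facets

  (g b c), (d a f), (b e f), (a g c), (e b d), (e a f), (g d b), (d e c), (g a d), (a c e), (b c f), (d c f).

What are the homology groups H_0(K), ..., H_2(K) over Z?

K has 7 vertices, 18 edges, 12 triangles.
rank ∂_0 = 0, rank ∂_1 = 6 ⇒ b_0 = 7 − 0 − 6 = 1; all invariant factors of ∂_1 are 1 so no torsion. So H_0 = Z.
rank ∂_1 = 6, rank ∂_2 = 12 ⇒ b_1 = 18 − 6 − 12 = 0; ∂_2 has invariant factor(s) [2] giving torsion. So H_1 = Z/2.
rank ∂_2 = 12, rank ∂_3 = 0 ⇒ b_2 = 12 − 12 − 0 = 0. So H_2 = 0.

H_0 ≅ Z,  H_1 ≅ Z/2,  H_2 = 0.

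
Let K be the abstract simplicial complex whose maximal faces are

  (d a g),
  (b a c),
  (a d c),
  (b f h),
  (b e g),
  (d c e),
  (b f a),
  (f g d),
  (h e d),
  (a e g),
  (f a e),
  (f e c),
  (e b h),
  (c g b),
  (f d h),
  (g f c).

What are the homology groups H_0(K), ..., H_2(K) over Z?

Take the total order a < b < c < d < e < f < g < h on the vertex set. Then K (dimension 2) consists of the simplices:

  0-simplices (8): a, b, c, d, e, f, g, h
  1-simplices (24): ab, ac, ad, ae, af, ag, bc, be, bf, bg, bh, cd, ce, cf, cg, de, df, dg, dh, ef, eg, eh, fg, fh
  2-simplices (16): abc, abf, acd, adg, aef, aeg, bcg, beg, beh, bfh, cde, cef, cfg, deh, dfg, dfh

giving chain groups C_0 ≅ Z^8, C_1 ≅ Z^24, C_2 ≅ Z^16.

Boundary ∂_1: C_1 → C_0 is given by ∂[p,q] = [q] − [p].
This gives a 8×24 integer matrix of rank 7; reducing to Smith normal form yields diagonal entries (1,1,1,1,1,1,1).

Boundary ∂_2: C_2 → C_1 sends each 2-simplex [p,q,r] to [q,r] − [p,r] + [p,q]. For instance
  ∂cde = de − ce + cd,
  ∂beg = eg − bg + be.
The resulting 24×16 matrix has rank 15, and its Smith normal form has invariant factors (1,1,1,1,1,1,1,1,1,1,1,1,1,1,1).

From H_k ≅ ker(∂_k) / im(∂_{k+1}) we obtain:

  H_0: rank C_0 − rank ∂_1 = 8 − 7 = 1, and the invariant factors of ∂_1 are all 1, so H_0 = Z.
  H_1: rank ker ∂_1 − rank ∂_2 = (24 − 7) − 15 = 2, and the invariant factors of ∂_2 are all 1, so H_1 = Z^2.
  H_2: rank ker ∂_2 − rank ∂_3 = (16 − 15) − 0 = 1, and there is no ∂_3, so H_2 = Z.

As a check, the Euler characteristic is 8 − 24 + 16 = 0, which agrees with 1 − 2 + 1 = 0.

H_0 ≅ Z,  H_1 ≅ Z^2,  H_2 ≅ Z.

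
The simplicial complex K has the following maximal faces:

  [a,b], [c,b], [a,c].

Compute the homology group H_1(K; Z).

H_1 = Z.

K has 3 vertices, 3 edges.
rank ∂_1 = 2, rank ∂_2 = 0 ⇒ b_1 = 3 − 2 − 0 = 1. So H_1 ≅ Z.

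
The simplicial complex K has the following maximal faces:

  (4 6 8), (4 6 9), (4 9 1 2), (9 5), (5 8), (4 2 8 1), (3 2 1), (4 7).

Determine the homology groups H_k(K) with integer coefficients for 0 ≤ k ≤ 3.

Take the total order 1 < 2 < 3 < 4 < 5 < 6 < 7 < 8 < 9 on the vertex set. Then K (dimension 3) consists of the simplices:

  0-simplices (9): [1], [2], [3], [4], [5], [6], [7], [8], [9]
  1-simplices (17): [1,2], [1,3], [1,4], [1,8], [1,9], [2,3], [2,4], [2,8], [2,9], [4,6], [4,7], [4,8], [4,9], [5,8], [5,9], [6,8], [6,9]
  2-simplices (10): [1,2,3], [1,2,4], [1,2,8], [1,2,9], [1,4,8], [1,4,9], [2,4,8], [2,4,9], [4,6,8], [4,6,9]
  3-simplices (2): [1,2,4,8], [1,2,4,9]

giving chain groups C_0 ≅ Z^9, C_1 ≅ Z^17, C_2 ≅ Z^10, C_3 ≅ Z^2.

∂_1: C_1 → C_0 maps an edge to its endpoints' difference, ∂[p,q] = q − p.
As a 9×17 matrix over Z this has rank 8, with invariant factors (1,1,1,1,1,1,1,1).

The boundary map ∂_2: C_2 → C_1 acts by ∂[p,q,r] = [q,r] − [p,r] + [p,q]. For instance
  ∂[4,6,9] = [6,9] − [4,9] + [4,6],
  ∂[2,4,9] = [4,9] − [2,9] + [2,4].
This gives a 17×10 integer matrix of rank 8; reducing to Smith normal form yields diagonal entries (1,1,1,1,1,1,1,1).

Boundary ∂_3: C_3 → C_2 sends each 3-simplex σ to the alternating sum Σ_i (−1)^i (σ with its i-th vertex removed). For instance
  ∂[1,2,4,8] = [2,4,8] − [1,4,8] + [1,2,8] − [1,2,4],
  ∂[1,2,4,9] = [2,4,9] − [1,4,9] + [1,2,9] − [1,2,4].
The 10×2 boundary matrix has rank 2 and Smith normal form diag(1,1).

Computing H_k = (kernel of ∂_k) / (image of ∂_{k+1}):

  H_0: rank C_0 − rank ∂_1 = 9 − 8 = 1, and the invariant factors of ∂_1 are all 1, so H_0 ≅ Z.
  H_1: rank ker ∂_1 − rank ∂_2 = (17 − 8) − 8 = 1, and the invariant factors of ∂_2 are all 1, so H_1 ≅ Z.
  H_2: rank ker ∂_2 − rank ∂_3 = (10 − 8) − 2 = 0, and the invariant factors of ∂_3 are all 1, so H_2 ≅ 0.
  H_3: rank ker ∂_3 − rank ∂_4 = (2 − 2) − 0 = 0, and there is no ∂_4, so H_3 ≅ 0.

As a check, the Euler characteristic is 9 − 17 + 10 − 2 = 0, which agrees with 1 − 1 + 0 − 0 = 0.

H_0 = Z,  H_1 = Z,  H_2 = 0,  H_3 = 0.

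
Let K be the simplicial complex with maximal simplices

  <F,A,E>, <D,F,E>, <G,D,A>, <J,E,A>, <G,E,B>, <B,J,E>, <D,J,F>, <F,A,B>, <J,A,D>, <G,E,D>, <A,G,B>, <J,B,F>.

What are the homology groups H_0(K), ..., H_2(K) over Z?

Take the total order A < B < D < E < F < G < J on the vertex set. Then K (dimension 2) consists of the simplices:

  0-simplices (7): A, B, D, E, F, G, J
  1-simplices (18): AB, AD, AE, AF, AG, AJ, BE, BF, BG, BJ, DE, DF, DG, DJ, EF, EG, EJ, FJ
  2-simplices (12): ABF, ABG, ADG, ADJ, AEF, AEJ, BEG, BEJ, BFJ, DEF, DEG, DFJ

Hence C_0 ≅ Z^7, C_1 ≅ Z^18, C_2 ≅ Z^12.

The boundary map ∂_1: C_1 → C_0 is given by ∂[p,q] = [q] − [p].
As a 7×18 matrix over Z this has rank 6, with invariant factors (1,1,1,1,1,1).

Boundary ∂_2: C_2 → C_1 maps a triangle to the signed sum of its edges. For instance
  ∂BFJ = FJ − BJ + BF,
  ∂AEF = EF − AF + AE.
This gives a 18×12 integer matrix of rank 12; reducing to Smith normal form yields diagonal entries (1,1,1,1,1,1,1,1,1,1,1,2).

Reading off H_k = ker ∂_k / im ∂_{k+1}:

  H_0: rank C_0 − rank ∂_1 = 7 − 6 = 1, and the invariant factors of ∂_1 are all 1, so H_0 ≅ Z.
  H_1: rank ker ∂_1 − rank ∂_2 = (18 − 6) − 12 = 0, and ∂_2 has invariant factor 2 > 1, so H_1 ≅ Z/2.
  H_2: rank ker ∂_2 − rank ∂_3 = (12 − 12) − 0 = 0, and there is no ∂_3, so H_2 ≅ 0.

H_0 = Z,  H_1 = Z/2,  H_2 = 0.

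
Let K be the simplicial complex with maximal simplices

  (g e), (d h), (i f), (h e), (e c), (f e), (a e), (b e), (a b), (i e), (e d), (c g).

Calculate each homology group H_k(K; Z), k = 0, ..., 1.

We work with the vertex ordering a < b < c < d < e < f < g < h < i. The simplices of K, each written with vertices in increasing order, are:

  0-simplices (9): a, b, c, d, e, f, g, h, i
  1-simplices (12): ab, ae, be, ce, cg, de, dh, ef, eg, eh, ei, fi

Hence C_0 ≅ Z^9, C_1 ≅ Z^12.

∂_1: C_1 → C_0 is given by ∂[p,q] = [q] − [p]. For instance
  ∂cg = g − c.
As a 9×12 matrix over Z this has rank 8, with invariant factors (1,1,1,1,1,1,1,1).

Reading off H_k = ker ∂_k / im ∂_{k+1}:

  H_0: rank C_0 − rank ∂_1 = 9 − 8 = 1, and the invariant factors of ∂_1 are all 1, so H_0 = Z.
  H_1: rank ker ∂_1 − rank ∂_2 = (12 − 8) − 0 = 4, and there is no ∂_2, so H_1 = Z^4.

(K is a triangulation of a wedge of 4 circles.)

H_0 = Z,  H_1 = Z^4.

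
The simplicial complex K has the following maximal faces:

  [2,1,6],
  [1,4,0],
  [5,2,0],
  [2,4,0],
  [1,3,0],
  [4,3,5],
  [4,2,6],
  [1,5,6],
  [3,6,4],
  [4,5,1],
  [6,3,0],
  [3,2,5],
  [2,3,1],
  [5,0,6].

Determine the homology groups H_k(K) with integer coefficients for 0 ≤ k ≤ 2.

Take the total order 0 < 1 < 2 < 3 < 4 < 5 < 6 on the vertex set. Then K (dimension 2) consists of the simplices:

  0-simplices (7): [0], [1], [2], [3], [4], [5], [6]
  1-simplices (21): [0,1], [0,2], [0,3], [0,4], [0,5], [0,6], [1,2], [1,3], [1,4], [1,5], [1,6], [2,3], [2,4], [2,5], [2,6], [3,4], [3,5], [3,6], [4,5], [4,6], [5,6]
  2-simplices (14): [0,1,3], [0,1,4], [0,2,4], [0,2,5], [0,3,6], [0,5,6], [1,2,3], [1,2,6], [1,4,5], [1,5,6], [2,3,5], [2,4,6], [3,4,5], [3,4,6]

Hence C_0 ≅ Z^7, C_1 ≅ Z^21, C_2 ≅ Z^14.

Boundary ∂_1: C_1 → C_0 sends each edge [p,q] (with p < q) to q − p.
This gives a 7×21 integer matrix of rank 6; reducing to Smith normal form yields diagonal entries (1,1,1,1,1,1).

The boundary map ∂_2: C_2 → C_1 acts by ∂[p,q,r] = [q,r] − [p,r] + [p,q]. For instance
  ∂[3,4,6] = [4,6] − [3,6] + [3,4],
  ∂[0,3,6] = [3,6] − [0,6] + [0,3].
As a 21×14 matrix over Z this has rank 13, with invariant factors (1,1,1,1,1,1,1,1,1,1,1,1,1).

From H_k ≅ ker(∂_k) / im(∂_{k+1}) we obtain:

  H_0: rank C_0 − rank ∂_1 = 7 − 6 = 1, and the invariant factors of ∂_1 are all 1, so H_0 = Z.
  H_1: rank ker ∂_1 − rank ∂_2 = (21 − 6) − 13 = 2, and the invariant factors of ∂_2 are all 1, so H_1 = Z^2.
  H_2: rank ker ∂_2 − rank ∂_3 = (14 − 13) − 0 = 1, and there is no ∂_3, so H_2 = Z.

H_0 = Z,  H_1 = Z^2,  H_2 = Z.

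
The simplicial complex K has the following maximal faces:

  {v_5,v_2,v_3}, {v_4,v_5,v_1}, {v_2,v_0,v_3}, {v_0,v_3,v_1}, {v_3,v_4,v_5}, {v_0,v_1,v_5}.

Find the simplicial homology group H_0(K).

K has 6 vertices, 12 edges, 6 triangles.
rank ∂_0 = 0, rank ∂_1 = 5 ⇒ b_0 = 6 − 0 − 5 = 1; all invariant factors of ∂_1 are 1 so no torsion. So H_0 = Z.

H_0 = Z.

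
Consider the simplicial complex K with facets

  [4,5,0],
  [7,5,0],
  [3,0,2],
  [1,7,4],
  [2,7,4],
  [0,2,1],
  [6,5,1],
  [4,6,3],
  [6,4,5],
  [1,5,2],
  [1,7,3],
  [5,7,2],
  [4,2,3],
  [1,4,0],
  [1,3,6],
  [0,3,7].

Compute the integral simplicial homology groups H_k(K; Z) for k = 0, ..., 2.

H_0 ≅ Z,  H_1 ≅ Z^2,  H_2 ≅ Z.

Fix the vertex order 0 < 1 < 2 < 3 < 4 < 5 < 6 < 7 and write every simplex with vertices in increasing order. Then dim K = 2 and the simplices of K are:

  0-simplices (8): [0], [1], [2], [3], [4], [5], [6], [7]
  1-simplices (24): (24 of them)
  2-simplices (16): [0,1,2], [0,1,4], [0,2,3], [0,3,7], [0,4,5], [0,5,7], [1,2,5], [1,3,6], [1,3,7], [1,4,7], [1,5,6], [2,3,4], [2,4,7], [2,5,7], [3,4,6], [4,5,6]

so the chain groups are C_0 ≅ Z^8, C_1 ≅ Z^24, C_2 ≅ Z^16.

∂_1: C_1 → C_0 maps an edge to its endpoints' difference, ∂[p,q] = q − p. For instance
  ∂[1,3] = [3] − [1].
This gives a 8×24 integer matrix of rank 7; reducing to Smith normal form yields diagonal entries (1,1,1,1,1,1,1).

∂_2: C_2 → C_1 sends each 2-simplex [p,q,r] to [q,r] − [p,r] + [p,q]. For instance
  ∂[1,2,5] = [2,5] − [1,5] + [1,2],
  ∂[1,4,7] = [4,7] − [1,7] + [1,4].
As a 24×16 matrix over Z this has rank 15, with invariant factors (1,1,1,1,1,1,1,1,1,1,1,1,1,1,1).

Computing H_k = (kernel of ∂_k) / (image of ∂_{k+1}):

  H_0: rank C_0 − rank ∂_1 = 8 − 7 = 1, and the invariant factors of ∂_1 are all 1, so H_0 = Z.
  H_1: rank ker ∂_1 − rank ∂_2 = (24 − 7) − 15 = 2, and the invariant factors of ∂_2 are all 1, so H_1 = Z^2.
  H_2: rank ker ∂_2 − rank ∂_3 = (16 − 15) − 0 = 1, and there is no ∂_3, so H_2 = Z.

(K is a triangulation of the torus T^2.)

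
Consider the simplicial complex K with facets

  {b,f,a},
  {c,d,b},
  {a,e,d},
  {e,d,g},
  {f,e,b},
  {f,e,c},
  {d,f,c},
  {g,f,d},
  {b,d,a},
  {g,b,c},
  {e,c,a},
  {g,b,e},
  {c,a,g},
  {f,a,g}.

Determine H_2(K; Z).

Fix the vertex order a < b < c < d < e < f < g and write every simplex with vertices in increasing order. Then dim K = 2 and the simplices of K are:

  0-simplices (7): a, b, c, d, e, f, g
  1-simplices (21): ab, ac, ad, ae, af, ag, bc, bd, be, bf, bg, cd, ce, cf, cg, de, df, dg, ef, eg, fg
  2-simplices (14): abd, abf, ace, acg, ade, afg, bcd, bcg, bef, beg, cdf, cef, deg, dfg

giving chain groups C_0 ≅ Z^7, C_1 ≅ Z^21, C_2 ≅ Z^14.

Boundary ∂_1: C_1 → C_0 sends each edge [p,q] (with p < q) to q − p. For instance
  ∂bg = g − b.
The 7×21 boundary matrix has rank 6 and Smith normal form diag(1,1,1,1,1,1).

The boundary map ∂_2: C_2 → C_1 maps a triangle to the signed sum of its edges. For instance
  ∂bef = ef − bf + be,
  ∂ace = ce − ae + ac.
The 21×14 boundary matrix has rank 13 and Smith normal form diag(1,1,1,1,1,1,1,1,1,1,1,1,1).

Now H_k = ker ∂_k / im ∂_{k+1}, so:

  H_2: rank ker ∂_2 − rank ∂_3 = (14 − 13) − 0 = 1, and there is no ∂_3, so H_2 ≅ Z.

H_2 = Z.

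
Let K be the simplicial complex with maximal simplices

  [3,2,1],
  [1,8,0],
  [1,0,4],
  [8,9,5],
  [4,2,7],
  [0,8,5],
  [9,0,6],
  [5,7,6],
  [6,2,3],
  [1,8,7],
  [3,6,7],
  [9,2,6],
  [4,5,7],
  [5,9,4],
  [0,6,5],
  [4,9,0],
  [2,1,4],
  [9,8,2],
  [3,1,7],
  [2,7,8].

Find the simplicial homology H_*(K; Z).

H_0 ≅ Z,  H_1 ≅ Z ⊕ Z/2Z,  H_2 = 0.

We work with the vertex ordering 0 < 1 < 2 < 3 < 4 < 5 < 6 < 7 < 8 < 9. The simplices of K, each written with vertices in increasing order, are:

  0-simplices (10): [0], [1], [2], [3], [4], [5], [6], [7], [8], [9]
  1-simplices (30): (30 of them)
  2-simplices (20): (20 of them)

Hence C_0 ≅ Z^10, C_1 ≅ Z^30, C_2 ≅ Z^20.

The boundary map ∂_1: C_1 → C_0 is given by ∂[p,q] = [q] − [p]. For instance
  ∂[3,7] = [7] − [3].
The 10×30 boundary matrix has rank 9 and Smith normal form diag(1,1,1,1,1,1,1,1,1).

The boundary map ∂_2: C_2 → C_1 acts by ∂[p,q,r] = [q,r] − [p,r] + [p,q]. For instance
  ∂[0,5,8] = [5,8] − [0,8] + [0,5],
  ∂[1,2,3] = [2,3] − [1,3] + [1,2].
The 30×20 boundary matrix has rank 20 and Smith normal form diag(1,1,1,1,1,1,1,1,1,1,1,1,1,1,1,1,1,1,1,2).

From H_k ≅ ker(∂_k) / im(∂_{k+1}) we obtain:

  H_0: rank C_0 − rank ∂_1 = 10 − 9 = 1, and the invariant factors of ∂_1 are all 1, so H_0 = Z.
  H_1: rank ker ∂_1 − rank ∂_2 = (30 − 9) − 20 = 1, and ∂_2 has invariant factor 2 > 1, so H_1 = Z ⊕ Z/2Z.
  H_2: rank ker ∂_2 − rank ∂_3 = (20 − 20) − 0 = 0, and there is no ∂_3, so H_2 = 0.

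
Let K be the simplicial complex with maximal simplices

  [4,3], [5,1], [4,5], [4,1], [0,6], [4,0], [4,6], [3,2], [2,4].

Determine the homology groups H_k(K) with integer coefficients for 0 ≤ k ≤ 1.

H_0 = Z,  H_1 = Z^3.

K has 7 vertices, 9 edges.
rank ∂_0 = 0, rank ∂_1 = 6 ⇒ b_0 = 7 − 0 − 6 = 1; all invariant factors of ∂_1 are 1 so no torsion. So H_0 ≅ Z.
rank ∂_1 = 6, rank ∂_2 = 0 ⇒ b_1 = 9 − 6 − 0 = 3. So H_1 ≅ Z^3.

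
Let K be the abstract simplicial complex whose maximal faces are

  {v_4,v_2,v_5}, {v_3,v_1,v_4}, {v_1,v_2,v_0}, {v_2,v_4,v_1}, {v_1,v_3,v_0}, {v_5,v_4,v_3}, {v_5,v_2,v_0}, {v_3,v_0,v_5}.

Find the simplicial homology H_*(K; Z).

H_0 ≅ Z,  H_1 = 0,  H_2 ≅ Z.

Fix the vertex order v_0 < v_1 < v_2 < v_3 < v_4 < v_5 and write every simplex with vertices in increasing order. Then dim K = 2 and the simplices of K are:

  0-simplices (6): [v_0], [v_1], [v_2], [v_3], [v_4], [v_5]
  1-simplices (12): [v_0,v_1], [v_0,v_2], [v_0,v_3], [v_0,v_5], [v_1,v_2], [v_1,v_3], [v_1,v_4], [v_2,v_4], [v_2,v_5], [v_3,v_4], [v_3,v_5], [v_4,v_5]
  2-simplices (8): [v_0,v_1,v_2], [v_0,v_1,v_3], [v_0,v_2,v_5], [v_0,v_3,v_5], [v_1,v_2,v_4], [v_1,v_3,v_4], [v_2,v_4,v_5], [v_3,v_4,v_5]

Hence C_0 ≅ Z^6, C_1 ≅ Z^12, C_2 ≅ Z^8.

∂_1: C_1 → C_0 sends each edge [p,q] (with p < q) to q − p. For instance
  ∂[v_1,v_3] = [v_3] − [v_1].
As a 6×12 matrix over Z this has rank 5, with invariant factors (1,1,1,1,1).

The boundary map ∂_2: C_2 → C_1 sends each 2-simplex [p,q,r] to [q,r] − [p,r] + [p,q]. For instance
  ∂[v_0,v_2,v_5] = [v_2,v_5] − [v_0,v_5] + [v_0,v_2],
  ∂[v_0,v_1,v_3] = [v_1,v_3] − [v_0,v_3] + [v_0,v_1].
The resulting 12×8 matrix has rank 7, and its Smith normal form has invariant factors (1,1,1,1,1,1,1).

From H_k ≅ ker(∂_k) / im(∂_{k+1}) we obtain:

  H_0: rank C_0 − rank ∂_1 = 6 − 5 = 1, and the invariant factors of ∂_1 are all 1, so H_0 ≅ Z.
  H_1: rank ker ∂_1 − rank ∂_2 = (12 − 5) − 7 = 0, and the invariant factors of ∂_2 are all 1, so H_1 ≅ 0.
  H_2: rank ker ∂_2 − rank ∂_3 = (8 − 7) − 0 = 1, and there is no ∂_3, so H_2 ≅ Z.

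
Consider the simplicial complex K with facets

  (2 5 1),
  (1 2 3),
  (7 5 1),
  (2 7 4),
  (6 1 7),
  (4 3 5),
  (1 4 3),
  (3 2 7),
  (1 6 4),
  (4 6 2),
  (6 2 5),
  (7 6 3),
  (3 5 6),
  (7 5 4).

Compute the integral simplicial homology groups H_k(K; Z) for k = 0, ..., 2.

H_0 = Z,  H_1 = Z^2,  H_2 = Z.

We work with the vertex ordering 1 < 2 < 3 < 4 < 5 < 6 < 7. The simplices of K, each written with vertices in increasing order, are:

  0-simplices (7): [1], [2], [3], [4], [5], [6], [7]
  1-simplices (21): [1,2], [1,3], [1,4], [1,5], [1,6], [1,7], [2,3], [2,4], [2,5], [2,6], [2,7], [3,4], [3,5], [3,6], [3,7], [4,5], [4,6], [4,7], [5,6], [5,7], [6,7]
  2-simplices (14): [1,2,3], [1,2,5], [1,3,4], [1,4,6], [1,5,7], [1,6,7], [2,3,7], [2,4,6], [2,4,7], [2,5,6], [3,4,5], [3,5,6], [3,6,7], [4,5,7]

so the chain groups are C_0 ≅ Z^7, C_1 ≅ Z^21, C_2 ≅ Z^14.

The boundary map ∂_1: C_1 → C_0 maps an edge to its endpoints' difference, ∂[p,q] = q − p. For instance
  ∂[3,6] = [6] − [3].
This gives a 7×21 integer matrix of rank 6; reducing to Smith normal form yields diagonal entries (1,1,1,1,1,1).

∂_2: C_2 → C_1 sends each 2-simplex [p,q,r] to [q,r] − [p,r] + [p,q]. For instance
  ∂[1,2,3] = [2,3] − [1,3] + [1,2],
  ∂[2,3,7] = [3,7] − [2,7] + [2,3].
The 21×14 boundary matrix has rank 13 and Smith normal form diag(1,1,1,1,1,1,1,1,1,1,1,1,1).

From H_k ≅ ker(∂_k) / im(∂_{k+1}) we obtain:

  H_0: rank C_0 − rank ∂_1 = 7 − 6 = 1, and the invariant factors of ∂_1 are all 1, so H_0 ≅ Z.
  H_1: rank ker ∂_1 − rank ∂_2 = (21 − 6) − 13 = 2, and the invariant factors of ∂_2 are all 1, so H_1 ≅ Z^2.
  H_2: rank ker ∂_2 − rank ∂_3 = (14 − 13) − 0 = 1, and there is no ∂_3, so H_2 ≅ Z.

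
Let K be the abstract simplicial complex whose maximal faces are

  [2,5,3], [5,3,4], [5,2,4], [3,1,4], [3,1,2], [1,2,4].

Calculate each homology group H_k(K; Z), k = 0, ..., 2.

Fix the vertex order 1 < 2 < 3 < 4 < 5 and write every simplex with vertices in increasing order. Then dim K = 2 and the simplices of K are:

  0-simplices (5): [1], [2], [3], [4], [5]
  1-simplices (9): [1,2], [1,3], [1,4], [2,3], [2,4], [2,5], [3,4], [3,5], [4,5]
  2-simplices (6): [1,2,3], [1,2,4], [1,3,4], [2,3,5], [2,4,5], [3,4,5]

giving chain groups C_0 ≅ Z^5, C_1 ≅ Z^9, C_2 ≅ Z^6.

The boundary map ∂_1: C_1 → C_0 sends each edge [p,q] (with p < q) to q − p. For instance
  ∂[3,4] = [4] − [3].
As a 5×9 matrix over Z this has rank 4, with invariant factors (1,1,1,1).

∂_2: C_2 → C_1 sends each 2-simplex [p,q,r] to [q,r] − [p,r] + [p,q]. For instance
  ∂[1,2,4] = [2,4] − [1,4] + [1,2],
  ∂[1,3,4] = [3,4] − [1,4] + [1,3].
As a 9×6 matrix over Z this has rank 5, with invariant factors (1,1,1,1,1).

Reading off H_k = ker ∂_k / im ∂_{k+1}:

  H_0: rank C_0 − rank ∂_1 = 5 − 4 = 1, and the invariant factors of ∂_1 are all 1, so H_0 ≅ Z.
  H_1: rank ker ∂_1 − rank ∂_2 = (9 − 4) − 5 = 0, and the invariant factors of ∂_2 are all 1, so H_1 ≅ 0.
  H_2: rank ker ∂_2 − rank ∂_3 = (6 − 5) − 0 = 1, and there is no ∂_3, so H_2 ≅ Z.

As a check, the Euler characteristic is 5 − 9 + 6 = 2, which agrees with 1 − 0 + 1 = 2.
(K is a triangulation of the 2-sphere S^2.)

H_0 = Z,  H_1 = 0,  H_2 = Z.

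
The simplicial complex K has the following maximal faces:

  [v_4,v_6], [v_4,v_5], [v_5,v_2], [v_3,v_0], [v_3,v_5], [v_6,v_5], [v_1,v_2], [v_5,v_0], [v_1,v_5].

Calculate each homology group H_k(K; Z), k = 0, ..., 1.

Fix the vertex order v_0 < v_1 < v_2 < v_3 < v_4 < v_5 < v_6 and write every simplex with vertices in increasing order. Then dim K = 1 and the simplices of K are:

  0-simplices (7): [v_0], [v_1], [v_2], [v_3], [v_4], [v_5], [v_6]
  1-simplices (9): [v_0,v_3], [v_0,v_5], [v_1,v_2], [v_1,v_5], [v_2,v_5], [v_3,v_5], [v_4,v_5], [v_4,v_6], [v_5,v_6]

so the chain groups are C_0 ≅ Z^7, C_1 ≅ Z^9.

∂_1: C_1 → C_0 is given by ∂[p,q] = [q] − [p].
The resulting 7×9 matrix has rank 6, and its Smith normal form has invariant factors (1,1,1,1,1,1).

Computing H_k = (kernel of ∂_k) / (image of ∂_{k+1}):

  H_0: rank C_0 − rank ∂_1 = 7 − 6 = 1, and the invariant factors of ∂_1 are all 1, so H_0 ≅ Z.
  H_1: rank ker ∂_1 − rank ∂_2 = (9 − 6) − 0 = 3, and there is no ∂_2, so H_1 ≅ Z^3.

H_0 ≅ Z,  H_1 ≅ Z^3.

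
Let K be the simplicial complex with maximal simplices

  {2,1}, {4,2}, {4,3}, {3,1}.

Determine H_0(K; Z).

Take the total order 1 < 2 < 3 < 4 on the vertex set. Then K (dimension 1) consists of the simplices:

  0-simplices (4): [1], [2], [3], [4]
  1-simplices (4): [1,2], [1,3], [2,4], [3,4]

Hence C_0 ≅ Z^4, C_1 ≅ Z^4.

The boundary map ∂_1: C_1 → C_0 is given by ∂[p,q] = [q] − [p].
The 4×4 boundary matrix has rank 3 and Smith normal form diag(1,1,1).

Reading off H_k = ker ∂_k / im ∂_{k+1}:

  H_0: rank C_0 − rank ∂_1 = 4 − 3 = 1, and the invariant factors of ∂_1 are all 1, so H_0 ≅ Z.

H_0 = Z.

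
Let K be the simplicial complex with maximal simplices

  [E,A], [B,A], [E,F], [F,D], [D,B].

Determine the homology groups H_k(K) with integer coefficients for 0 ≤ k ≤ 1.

H_0 = Z,  H_1 = Z.

Fix the vertex order A < B < D < E < F and write every simplex with vertices in increasing order. Then dim K = 1 and the simplices of K are:

  0-simplices (5): A, B, D, E, F
  1-simplices (5): AB, AE, BD, DF, EF

giving chain groups C_0 ≅ Z^5, C_1 ≅ Z^5.

The boundary map ∂_1: C_1 → C_0 sends each edge [p,q] (with p < q) to q − p. For instance
  ∂DF = F − D.
As a 5×5 matrix over Z this has rank 4, with invariant factors (1,1,1,1).

Now H_k = ker ∂_k / im ∂_{k+1}, so:

  H_0: rank C_0 − rank ∂_1 = 5 − 4 = 1, and the invariant factors of ∂_1 are all 1, so H_0 = Z.
  H_1: rank ker ∂_1 − rank ∂_2 = (5 − 4) − 0 = 1, and there is no ∂_2, so H_1 = Z.

As a check, the Euler characteristic is 5 − 5 = 0, which agrees with 1 − 1 = 0.
(K is a triangulation of the circle S^1.)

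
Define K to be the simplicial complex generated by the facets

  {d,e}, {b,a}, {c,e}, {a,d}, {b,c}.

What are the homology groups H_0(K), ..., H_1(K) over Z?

Take the total order a < b < c < d < e on the vertex set. Then K (dimension 1) consists of the simplices:

  0-simplices (5): a, b, c, d, e
  1-simplices (5): ab, ad, bc, ce, de

so the chain groups are C_0 ≅ Z^5, C_1 ≅ Z^5.

∂_1: C_1 → C_0 sends each edge [p,q] (with p < q) to q − p. For instance
  ∂ab = b − a.
This gives a 5×5 integer matrix of rank 4; reducing to Smith normal form yields diagonal entries (1,1,1,1).

Computing H_k = (kernel of ∂_k) / (image of ∂_{k+1}):

  H_0: rank C_0 − rank ∂_1 = 5 − 4 = 1, and the invariant factors of ∂_1 are all 1, so H_0 = Z.
  H_1: rank ker ∂_1 − rank ∂_2 = (5 − 4) − 0 = 1, and there is no ∂_2, so H_1 = Z.

As a check, the Euler characteristic is 5 − 5 = 0, which agrees with 1 − 1 = 0.

H_0 = Z,  H_1 = Z.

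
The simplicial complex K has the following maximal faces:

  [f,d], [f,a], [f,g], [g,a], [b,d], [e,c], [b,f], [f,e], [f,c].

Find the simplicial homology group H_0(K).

H_0 = Z.

K has 7 vertices, 9 edges.
rank ∂_0 = 0, rank ∂_1 = 6 ⇒ b_0 = 7 − 0 − 6 = 1; all invariant factors of ∂_1 are 1 so no torsion. So H_0 = Z.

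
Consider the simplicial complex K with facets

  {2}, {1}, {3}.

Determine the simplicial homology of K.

We work with the vertex ordering 1 < 2 < 3. The simplices of K, each written with vertices in increasing order, are:

  0-simplices (3): [1], [2], [3]

giving chain groups C_0 ≅ Z^3.

Now H_k = ker ∂_k / im ∂_{k+1}, so:

  H_0: rank C_0 − rank ∂_1 = 3 − 0 = 3, and there is no ∂_1, so H_0 = Z^3.

(K is a triangulation of a set of 3 points.)

H_0 = Z^3.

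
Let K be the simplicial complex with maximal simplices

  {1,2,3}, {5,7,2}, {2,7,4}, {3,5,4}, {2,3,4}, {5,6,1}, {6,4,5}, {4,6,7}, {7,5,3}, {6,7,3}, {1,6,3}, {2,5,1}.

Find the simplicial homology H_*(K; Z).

Take the total order 1 < 2 < 3 < 4 < 5 < 6 < 7 on the vertex set. Then K (dimension 2) consists of the simplices:

  0-simplices (7): [1], [2], [3], [4], [5], [6], [7]
  1-simplices (18): [1,2], [1,3], [1,5], [1,6], [2,3], [2,4], [2,5], [2,7], [3,4], [3,5], [3,6], [3,7], [4,5], [4,6], [4,7], [5,6], [5,7], [6,7]
  2-simplices (12): [1,2,3], [1,2,5], [1,3,6], [1,5,6], [2,3,4], [2,4,7], [2,5,7], [3,4,5], [3,5,7], [3,6,7], [4,5,6], [4,6,7]

so the chain groups are C_0 ≅ Z^7, C_1 ≅ Z^18, C_2 ≅ Z^12.

Boundary ∂_1: C_1 → C_0 maps an edge to its endpoints' difference, ∂[p,q] = q − p.
As a 7×18 matrix over Z this has rank 6, with invariant factors (1,1,1,1,1,1).

Boundary ∂_2: C_2 → C_1 sends each 2-simplex [p,q,r] to [q,r] − [p,r] + [p,q]. For instance
  ∂[4,6,7] = [6,7] − [4,7] + [4,6],
  ∂[2,4,7] = [4,7] − [2,7] + [2,4].
The 18×12 boundary matrix has rank 12 and Smith normal form diag(1,1,1,1,1,1,1,1,1,1,1,2).

Reading off H_k = ker ∂_k / im ∂_{k+1}:

  H_0: rank C_0 − rank ∂_1 = 7 − 6 = 1, and the invariant factors of ∂_1 are all 1, so H_0 = Z.
  H_1: rank ker ∂_1 − rank ∂_2 = (18 − 6) − 12 = 0, and ∂_2 has invariant factor 2 > 1, so H_1 = Z/2.
  H_2: rank ker ∂_2 − rank ∂_3 = (12 − 12) − 0 = 0, and there is no ∂_3, so H_2 = 0.

As a check, the Euler characteristic is 7 − 18 + 12 = 1, which agrees with 1 − 0 + 0 = 1.

H_0 = Z,  H_1 = Z/2,  H_2 = 0.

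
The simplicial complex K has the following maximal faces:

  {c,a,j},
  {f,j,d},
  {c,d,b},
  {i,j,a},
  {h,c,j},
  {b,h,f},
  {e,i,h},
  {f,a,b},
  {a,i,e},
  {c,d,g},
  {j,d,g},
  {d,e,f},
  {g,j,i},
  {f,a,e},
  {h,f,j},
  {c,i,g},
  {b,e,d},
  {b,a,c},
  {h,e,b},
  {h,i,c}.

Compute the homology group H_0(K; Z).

We work with the vertex ordering a < b < c < d < e < f < g < h < i < j. The simplices of K, each written with vertices in increasing order, are:

  0-simplices (10): a, b, c, d, e, f, g, h, i, j
  1-simplices (30): ab, ac, ae, af, ai, aj, bc, bd, be, bf, bh, cd, cg, ch, ci, cj, de, df, dg, dj, ef, eh, ei, fh, fj, gi, gj, hi, hj, ij
  2-simplices (20): abc, abf, acj, aef, aei, aij, bcd, bde, beh, bfh, cdg, cgi, chi, chj, def, dfj, dgj, ehi, fhj, gij

so the chain groups are C_0 ≅ Z^10, C_1 ≅ Z^30, C_2 ≅ Z^20.

Boundary ∂_1: C_1 → C_0 sends each edge [p,q] (with p < q) to q − p. For instance
  ∂ch = h − c.
This gives a 10×30 integer matrix of rank 9; reducing to Smith normal form yields diagonal entries (1,1,1,1,1,1,1,1,1).

Boundary ∂_2: C_2 → C_1 acts by ∂[p,q,r] = [q,r] − [p,r] + [p,q]. For instance
  ∂chj = hj − cj + ch,
  ∂aij = ij − aj + ai.
The 30×20 boundary matrix has rank 20 and Smith normal form diag(1,1,1,1,1,1,1,1,1,1,1,1,1,1,1,1,1,1,1,2).

Computing H_k = (kernel of ∂_k) / (image of ∂_{k+1}):

  H_0: rank C_0 − rank ∂_1 = 10 − 9 = 1, and the invariant factors of ∂_1 are all 1, so H_0 = Z.

(K is a triangulation of the Klein bottle.)

H_0 = Z.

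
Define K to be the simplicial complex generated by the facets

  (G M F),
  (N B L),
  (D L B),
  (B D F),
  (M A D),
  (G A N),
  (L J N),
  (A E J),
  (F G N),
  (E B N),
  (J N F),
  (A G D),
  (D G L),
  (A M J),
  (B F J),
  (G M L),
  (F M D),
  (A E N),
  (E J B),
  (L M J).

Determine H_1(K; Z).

H_1 ≅ Z ⊕ Z/2Z.

Fix the vertex order A < B < D < E < F < G < J < L < M < N and write every simplex with vertices in increasing order. Then dim K = 2 and the simplices of K are:

  0-simplices (10): A, B, D, E, F, G, J, L, M, N
  1-simplices (30): AD, AE, AG, AJ, AM, AN, BD, BE, BF, BJ, BL, BN, DF, DG, DL, DM, EJ, EN, FG, FJ, FM, FN, GL, GM, GN, JL, JM, JN, LM, LN
  2-simplices (20): ADG, ADM, AEJ, AEN, AGN, AJM, BDF, BDL, BEJ, BEN, BFJ, BLN, DFM, DGL, FGM, FGN, FJN, GLM, JLM, JLN

giving chain groups C_0 ≅ Z^10, C_1 ≅ Z^30, C_2 ≅ Z^20.

Boundary ∂_1: C_1 → C_0 sends each edge [p,q] (with p < q) to q − p.
The 10×30 boundary matrix has rank 9 and Smith normal form diag(1,1,1,1,1,1,1,1,1).

Boundary ∂_2: C_2 → C_1 acts by ∂[p,q,r] = [q,r] − [p,r] + [p,q]. For instance
  ∂FGN = GN − FN + FG,
  ∂AEJ = EJ − AJ + AE.
The 30×20 boundary matrix has rank 20 and Smith normal form diag(1,1,1,1,1,1,1,1,1,1,1,1,1,1,1,1,1,1,1,2).

Reading off H_k = ker ∂_k / im ∂_{k+1}:

  H_1: rank ker ∂_1 − rank ∂_2 = (30 − 9) − 20 = 1, and ∂_2 has invariant factor 2 > 1, so H_1 ≅ Z ⊕ Z/2Z.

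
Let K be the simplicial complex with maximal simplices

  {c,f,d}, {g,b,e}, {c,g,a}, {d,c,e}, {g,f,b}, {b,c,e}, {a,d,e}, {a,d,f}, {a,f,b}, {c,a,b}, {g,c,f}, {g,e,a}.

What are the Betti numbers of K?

We work with the vertex ordering a < b < c < d < e < f < g. The simplices of K, each written with vertices in increasing order, are:

  0-simplices (7): a, b, c, d, e, f, g
  1-simplices (18): ab, ac, ad, ae, af, ag, bc, be, bf, bg, cd, ce, cf, cg, de, df, eg, fg
  2-simplices (12): abc, abf, acg, ade, adf, aeg, bce, beg, bfg, cde, cdf, cfg

so the chain groups are C_0 ≅ Z^7, C_1 ≅ Z^18, C_2 ≅ Z^12.

The boundary map ∂_1: C_1 → C_0 maps an edge to its endpoints' difference, ∂[p,q] = q − p. For instance
  ∂be = e − b.
The resulting 7×18 matrix has rank 6, and its Smith normal form has invariant factors (1,1,1,1,1,1).

Boundary ∂_2: C_2 → C_1 sends each 2-simplex [p,q,r] to [q,r] − [p,r] + [p,q]. For instance
  ∂acg = cg − ag + ac,
  ∂bfg = fg − bg + bf.
The 18×12 boundary matrix has rank 12 and Smith normal form diag(1,1,1,1,1,1,1,1,1,1,1,2).

From H_k ≅ ker(∂_k) / im(∂_{k+1}) we obtain:

  H_0: rank C_0 − rank ∂_1 = 7 − 6 = 1, and the invariant factors of ∂_1 are all 1, so H_0 = Z.
  H_1: rank ker ∂_1 − rank ∂_2 = (18 − 6) − 12 = 0, and ∂_2 has invariant factor 2 > 1, so H_1 = Z_2.
  H_2: rank ker ∂_2 − rank ∂_3 = (12 − 12) − 0 = 0, and there is no ∂_3, so H_2 = 0.

Hence the Betti numbers are b_0 = 1, b_1 = 0, b_2 = 0.

b_0 = 1, b_1 = 0, b_2 = 0.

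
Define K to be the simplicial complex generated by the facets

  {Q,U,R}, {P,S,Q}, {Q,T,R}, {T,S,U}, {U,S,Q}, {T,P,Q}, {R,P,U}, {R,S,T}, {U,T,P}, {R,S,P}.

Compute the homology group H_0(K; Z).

H_0 ≅ Z.

Take the total order P < Q < R < S < T < U on the vertex set. Then K (dimension 2) consists of the simplices:

  0-simplices (6): P, Q, R, S, T, U
  1-simplices (15): PQ, PR, PS, PT, PU, QR, QS, QT, QU, RS, RT, RU, ST, SU, TU
  2-simplices (10): PQS, PQT, PRS, PRU, PTU, QRT, QRU, QSU, RST, STU

Hence C_0 ≅ Z^6, C_1 ≅ Z^15, C_2 ≅ Z^10.

∂_1: C_1 → C_0 maps an edge to its endpoints' difference, ∂[p,q] = q − p. For instance
  ∂RS = S − R.
As a 6×15 matrix over Z this has rank 5, with invariant factors (1,1,1,1,1).

∂_2: C_2 → C_1 acts by ∂[p,q,r] = [q,r] − [p,r] + [p,q]. For instance
  ∂PQT = QT − PT + PQ,
  ∂STU = TU − SU + ST.
As a 15×10 matrix over Z this has rank 10, with invariant factors (1,1,1,1,1,1,1,1,1,2).

From H_k ≅ ker(∂_k) / im(∂_{k+1}) we obtain:

  H_0: rank C_0 − rank ∂_1 = 6 − 5 = 1, and the invariant factors of ∂_1 are all 1, so H_0 ≅ Z.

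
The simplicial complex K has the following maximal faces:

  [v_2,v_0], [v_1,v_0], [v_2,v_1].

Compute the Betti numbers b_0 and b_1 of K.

b_0 = 1, b_1 = 1.

Fix the vertex order v_0 < v_1 < v_2 and write every simplex with vertices in increasing order. Then dim K = 1 and the simplices of K are:

  0-simplices (3): [v_0], [v_1], [v_2]
  1-simplices (3): [v_0,v_1], [v_0,v_2], [v_1,v_2]

so the chain groups are C_0 ≅ Z^3, C_1 ≅ Z^3.

The boundary map ∂_1: C_1 → C_0 maps an edge to its endpoints' difference, ∂[p,q] = q − p. For instance
  ∂[v_0,v_2] = [v_2] − [v_0].
This gives a 3×3 integer matrix of rank 2; reducing to Smith normal form yields diagonal entries (1,1).

Reading off H_k = ker ∂_k / im ∂_{k+1}:

  H_0: rank C_0 − rank ∂_1 = 3 − 2 = 1, and the invariant factors of ∂_1 are all 1, so H_0 ≅ Z.
  H_1: rank ker ∂_1 − rank ∂_2 = (3 − 2) − 0 = 1, and there is no ∂_2, so H_1 ≅ Z.

Hence the Betti numbers are b_0 = 1, b_1 = 1.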